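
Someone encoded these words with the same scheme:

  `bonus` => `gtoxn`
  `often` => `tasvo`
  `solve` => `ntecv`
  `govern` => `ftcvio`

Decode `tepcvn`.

olives

b(1)→g(6) and o(14)→t(19) fit y≡5x+1 (mod 26); the inverse of 5 mod 26 is 21. Treating letters as 0–25, the rule is x ↦ 5x + 1 (mod 26).
Reversing it on tepcvn: t(19)→21·(19−1)≡14=o; e(4)→21·(4−1)≡11=l; p(15)→21·(15−1)≡8=i; c(2)→21·(2−1)≡21=v; v(21)→21·(21−1)≡4=e; n(13)→21·(13−1)≡18=s (all mod 26).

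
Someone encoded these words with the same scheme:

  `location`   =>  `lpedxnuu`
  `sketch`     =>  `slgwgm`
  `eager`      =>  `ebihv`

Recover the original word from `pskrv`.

prior

The shift increases by 1 at each position, starting from +0: 0, 1, 2, ….
Reversing it on pskrv: p−0=p, s−1=r, k−2=i, r−3=o, v−4=r.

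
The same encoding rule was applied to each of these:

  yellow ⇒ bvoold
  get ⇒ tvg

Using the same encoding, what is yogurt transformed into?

bltfig

Each pair mirrors across the alphabet (y↔b, e↔v, l↔o): positions sum to 25. Each letter is replaced by its mirror in the alphabet: a↔z, b↔y, c↔x, and so on (the Atbash cipher).
For yogurt: y↔b, o↔l, g↔t, u↔f, r↔i, t↔g.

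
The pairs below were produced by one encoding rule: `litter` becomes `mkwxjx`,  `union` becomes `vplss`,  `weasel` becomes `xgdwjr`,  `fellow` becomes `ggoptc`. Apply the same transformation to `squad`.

Each letter shifts forward by (position + 1), i.e. 1, 2, 3, … — the shift grows by one for each successive letter.
On squad: s+1=t, q+2=s, u+3=x, a+4=e, d+5=i.

tsxei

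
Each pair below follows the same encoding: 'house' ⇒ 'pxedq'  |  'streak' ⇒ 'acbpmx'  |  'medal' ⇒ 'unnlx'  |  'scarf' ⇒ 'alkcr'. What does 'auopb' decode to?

In house: h→p is +8, o→x is +9, u→e is +10, s→d is +11 — the shift increases by 1 each position. Each letter shifts forward by (position + 8), i.e. 8, 9, 10, … — the shift grows by one for each successive letter.
Reversing it on auopb: a−8=s, u−9=l, o−10=e, p−11=e, b−12=p.

sleep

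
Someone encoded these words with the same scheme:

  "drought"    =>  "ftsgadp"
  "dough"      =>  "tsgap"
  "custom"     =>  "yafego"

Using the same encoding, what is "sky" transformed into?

kwe

The output letters match the input read backwards, each shifted +12: drought reversed is thguord. Two steps: reverse the string, then apply a Caesar shift of +12.
For sky: reverse → yks; then shift: y+12=k, k+12=w, s+12=e.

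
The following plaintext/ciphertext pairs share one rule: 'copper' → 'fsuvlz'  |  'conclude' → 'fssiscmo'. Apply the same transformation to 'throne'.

wlwuum

In copper: c→f is +3, o→s is +4, p→u is +5, p→v is +6 — the shift increases by 1 each position. The shift increases by 1 at each position, starting from +3: 3, 4, 5, ….
For throne: t+3=w, h+4=l, r+5=w, o+6=u, n+7=u, e+8=m.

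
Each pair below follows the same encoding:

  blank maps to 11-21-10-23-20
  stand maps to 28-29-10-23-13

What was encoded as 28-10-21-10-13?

salad

The number is (letter's place in the alphabet, a=1) + 9.
Reversing it on 28-10-21-10-13: 28→(28−9)÷1=19=s, 10→(10−9)÷1=1=a, 21→(21−9)÷1=12=l, 10→(10−9)÷1=1=a, 13→(13−9)÷1=4=d.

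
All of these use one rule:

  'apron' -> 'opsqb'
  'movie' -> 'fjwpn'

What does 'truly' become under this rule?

zmvsu

The output letters match the input read backwards, each shifted +1: apron reversed is norpa. Read the word backwards and shift each letter +1.
On truly: reverse → ylurt; then shift: y+1=z, l+1=m, u+1=v, r+1=s, t+1=u.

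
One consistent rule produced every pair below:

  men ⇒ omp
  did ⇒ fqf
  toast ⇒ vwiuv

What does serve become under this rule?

Vowels shift forward by 8 and consonants shift forward by 2.
On serve: s(cons)+2=u, e(vowel)+8=m, r(cons)+2=t, v(cons)+2=x, e(vowel)+8=m.

umtxm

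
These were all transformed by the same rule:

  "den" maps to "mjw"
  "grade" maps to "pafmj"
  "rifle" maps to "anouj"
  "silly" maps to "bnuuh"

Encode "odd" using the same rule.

The shift depends on letter class: consonant d→m is +9, but vowel e→j is +5. The rule splits by letter class: vowels +5, consonants +9.
On odd: o(vowel)+5=t, d(cons)+9=m, d(cons)+9=m.

tmm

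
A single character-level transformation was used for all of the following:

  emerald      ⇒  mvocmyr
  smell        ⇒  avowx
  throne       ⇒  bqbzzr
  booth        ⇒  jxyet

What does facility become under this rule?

Each letter shifts forward by (position + 8), i.e. 8, 9, 10, … — the shift grows by one for each successive letter.
For facility: f+8=n, a+9=j, c+10=m, i+11=t, l+12=x, i+13=v, t+14=h, y+15=n.

njmtxvhn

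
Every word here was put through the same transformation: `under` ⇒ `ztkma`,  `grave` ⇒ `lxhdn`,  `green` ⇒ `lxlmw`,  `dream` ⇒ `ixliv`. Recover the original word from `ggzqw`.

basin

In under: u→z is +5, n→t is +6, d→k is +7, e→m is +8 — the shift increases by 1 each position. Each letter shifts forward by (position + 5), i.e. 5, 6, 7, … — the shift grows by one for each successive letter.
Decoding ggzqw: g−5=b, g−6=a, z−7=s, q−8=i, w−9=n.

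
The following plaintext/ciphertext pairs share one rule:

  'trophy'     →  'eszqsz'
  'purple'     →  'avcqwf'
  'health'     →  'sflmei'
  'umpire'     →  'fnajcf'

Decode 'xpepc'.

The shifts repeat in a cycle of length 2: positions 0,1,… shift by +11, +1, then the pattern repeats.
Reversing it on xpepc: x−11=m, p−1=o, e−11=t, p−1=o, c−11=r.

motor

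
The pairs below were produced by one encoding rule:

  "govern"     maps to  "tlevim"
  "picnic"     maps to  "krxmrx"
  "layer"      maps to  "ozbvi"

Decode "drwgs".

width

Letters are reflected about the middle of the alphabet (position → 25−position): Atbash.
Reversing it on drwgs: d↔w, r↔i, w↔d, g↔t, s↔h.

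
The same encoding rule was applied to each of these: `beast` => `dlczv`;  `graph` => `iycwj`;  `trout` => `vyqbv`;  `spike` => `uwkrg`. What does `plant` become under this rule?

rscuv

Shifts by position in beast: pos 0: b→d (+2), pos 1: e→l (+7), pos 2: a→c (+2), pos 3: s→z (+7) — repeating every 2. The shifts repeat in a cycle of length 2: positions 0,1,… shift by +2, +7, then the pattern repeats.
On plant: p+2=r, l+7=s, a+2=c, n+7=u, t+2=v.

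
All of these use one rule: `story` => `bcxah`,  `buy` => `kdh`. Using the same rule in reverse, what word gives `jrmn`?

aide

Compare letters: s→b is +9, t→c is +9, o→x is +9 — a constant shift. Each letter is shifted forward by 9 in the alphabet (a Caesar shift of +9).
Decoding jrmn: j−9=a, r−9=i, m−9=d, n−9=e.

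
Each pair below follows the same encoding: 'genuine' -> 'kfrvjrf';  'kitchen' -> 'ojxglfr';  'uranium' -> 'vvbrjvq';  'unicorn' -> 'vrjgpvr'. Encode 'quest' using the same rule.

Two shifts are in play — +1 for a/e/i/o/u, +4 for every other letter.
For quest: q(cons)+4=u, u(vowel)+1=v, e(vowel)+1=f, s(cons)+4=w, t(cons)+4=x.

uvfwx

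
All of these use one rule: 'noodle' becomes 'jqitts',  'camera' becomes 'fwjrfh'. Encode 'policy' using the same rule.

The output letters match the input read backwards, each shifted +5: noodle reversed is eldoon. Two steps: reverse the string, then apply a Caesar shift of +5.
Applying it to policy: reverse → ycilop; then shift: y+5=d, c+5=h, i+5=n, l+5=q, o+5=t, p+5=u.

dhnqtu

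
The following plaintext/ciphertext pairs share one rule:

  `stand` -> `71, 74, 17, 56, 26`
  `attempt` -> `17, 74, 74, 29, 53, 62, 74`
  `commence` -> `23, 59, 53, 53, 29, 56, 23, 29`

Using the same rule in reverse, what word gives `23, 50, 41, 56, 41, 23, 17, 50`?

s(#19)→71 and t(#20)→74: differences scale by 3, so n = 3·pos + 14. Each letter becomes 3×(its alphabet position, a=1..z=26) + 14.
Undoing it on 23, 50, 41, 56, 41, 23, 17, 50: 23→(23−14)÷3=3=c, 50→(50−14)÷3=12=l, 41→(41−14)÷3=9=i, 56→(56−14)÷3=14=n, 41→(41−14)÷3=9=i, 23→(23−14)÷3=3=c, 17→(17−14)÷3=1=a, 50→(50−14)÷3=12=l.

clinical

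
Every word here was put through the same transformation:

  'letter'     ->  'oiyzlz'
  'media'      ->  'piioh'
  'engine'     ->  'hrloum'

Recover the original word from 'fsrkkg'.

comedy

Each letter shifts forward by (position + 3), i.e. 3, 4, 5, … — the shift grows by one for each successive letter.
Decoding fsrkkg: f−3=c, s−4=o, r−5=m, k−6=e, k−7=d, g−8=y.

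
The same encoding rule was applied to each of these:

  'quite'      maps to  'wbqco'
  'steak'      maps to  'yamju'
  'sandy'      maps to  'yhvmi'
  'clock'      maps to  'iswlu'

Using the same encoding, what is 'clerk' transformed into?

In quite: q→w is +6, u→b is +7, i→q is +8, t→c is +9 — the shift increases by 1 each position. Letter i (0-indexed) is shifted by i+6, so successive shifts are 6, 7, 8, ….
On clerk: c+6=i, l+7=s, e+8=m, r+9=a, k+10=u.

ismau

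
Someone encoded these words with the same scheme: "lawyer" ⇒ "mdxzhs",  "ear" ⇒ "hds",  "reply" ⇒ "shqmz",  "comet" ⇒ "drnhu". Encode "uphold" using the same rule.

The rule splits by letter class: vowels +3, consonants +1.
For uphold: u(vowel)+3=x, p(cons)+1=q, h(cons)+1=i, o(vowel)+3=r, l(cons)+1=m, d(cons)+1=e.

xqirme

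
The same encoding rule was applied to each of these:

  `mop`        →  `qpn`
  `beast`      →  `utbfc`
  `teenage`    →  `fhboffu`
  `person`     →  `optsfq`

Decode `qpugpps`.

Read the word backwards and shift each letter +1.
Decoding qpugpps: shift back: q−1=p, p−1=o, u−1=t, g−1=f, p−1=o, p−1=o, s−1=r → potfoor; then reverse → rooftop.

rooftop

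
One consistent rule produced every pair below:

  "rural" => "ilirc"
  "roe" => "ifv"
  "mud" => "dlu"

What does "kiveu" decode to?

trend

This is a Caesar cipher with shift 17.
Decoding kiveu: k−17=t, i−17=r, v−17=e, e−17=n, u−17=d.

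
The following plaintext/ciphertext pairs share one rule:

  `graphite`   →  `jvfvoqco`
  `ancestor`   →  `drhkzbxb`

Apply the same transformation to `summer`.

Each letter shifts forward by (position + 3), i.e. 3, 4, 5, … — the shift grows by one for each successive letter.
For summer: s+3=v, u+4=y, m+5=r, m+6=s, e+7=l, r+8=z.

vyrslz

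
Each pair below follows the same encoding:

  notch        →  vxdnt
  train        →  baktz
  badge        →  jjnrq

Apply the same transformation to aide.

Each letter shifts forward by (position + 8), i.e. 8, 9, 10, … — the shift grows by one for each successive letter.
On aide: a+8=i, i+9=r, d+10=n, e+11=p.

irnp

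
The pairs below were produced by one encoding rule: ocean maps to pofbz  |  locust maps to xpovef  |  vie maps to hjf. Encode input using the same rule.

The rule splits by letter class: vowels +1, consonants +12.
On input: i(vowel)+1=j, n(cons)+12=z, p(cons)+12=b, u(vowel)+1=v, t(cons)+12=f.

jzbvf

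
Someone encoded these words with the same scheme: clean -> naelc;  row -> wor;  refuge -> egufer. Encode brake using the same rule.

The output letters match the input read backwards: clean reversed is naelc. It's just the letters in reverse order.
For brake: reverse → ekarb.

ekarb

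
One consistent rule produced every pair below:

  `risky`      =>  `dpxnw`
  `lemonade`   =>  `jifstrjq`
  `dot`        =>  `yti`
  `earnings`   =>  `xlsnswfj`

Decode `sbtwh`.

The output letters match the input read backwards, each shifted +5: risky reversed is yksir. Two steps: reverse the string, then apply a Caesar shift of +5.
Undoing it on sbtwh: shift back: s−5=n, b−5=w, t−5=o, w−5=r, h−5=c → nworc; then reverse → crown.

crown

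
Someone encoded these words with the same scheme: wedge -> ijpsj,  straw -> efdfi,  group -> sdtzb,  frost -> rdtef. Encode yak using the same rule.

The shift depends on letter class: consonant w→i is +12, but vowel e→j is +5. The rule splits by letter class: vowels +5, consonants +12.
For yak: y(cons)+12=k, a(vowel)+5=f, k(cons)+12=w.

kfw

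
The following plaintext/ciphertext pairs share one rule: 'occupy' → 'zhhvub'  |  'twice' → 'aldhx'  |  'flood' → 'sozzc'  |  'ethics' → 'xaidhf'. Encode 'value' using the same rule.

o(14)→z(25) and c(2)→h(7) fit y≡21x+17 (mod 26); the inverse of 21 mod 26 is 5. Each letter's alphabet position (a=0..z=25) is mapped through 21·x+17 mod 26 — an affine cipher.
Applying it to value: v(21)→21·21+17≡16=q; a(0)→21·0+17≡17=r; l(11)→21·11+17≡14=o; u(20)→21·20+17≡21=v; e(4)→21·4+17≡23=x (all mod 26).

qrovx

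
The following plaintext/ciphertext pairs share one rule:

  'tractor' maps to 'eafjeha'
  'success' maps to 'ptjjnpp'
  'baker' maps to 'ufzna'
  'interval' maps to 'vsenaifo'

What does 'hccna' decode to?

offer

This is an affine cipher: with a=0,…,z=25, each position x becomes (15x+5) mod 26.
Decoding hccna: h(7)→7·(7−5)≡14=o; c(2)→7·(2−5)≡5=f; c(2)→7·(2−5)≡5=f; n(13)→7·(13−5)≡4=e; a(0)→7·(0−5)≡17=r (all mod 26).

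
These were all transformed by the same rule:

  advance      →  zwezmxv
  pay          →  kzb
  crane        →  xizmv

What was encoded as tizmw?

Each pair mirrors across the alphabet (a↔z, d↔w, v↔e): positions sum to 25. This is the alphabet-reversal cipher (Atbash): a becomes z, b becomes y, etc.
Reversing it on tizmw: t↔g, i↔r, z↔a, m↔n, w↔d.

grand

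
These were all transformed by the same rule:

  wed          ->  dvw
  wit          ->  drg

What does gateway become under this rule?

This is the alphabet-reversal cipher (Atbash): a becomes z, b becomes y, etc.
Applying it to gateway: g↔t, a↔z, t↔g, e↔v, w↔d, a↔z, y↔b.

tzgvdzb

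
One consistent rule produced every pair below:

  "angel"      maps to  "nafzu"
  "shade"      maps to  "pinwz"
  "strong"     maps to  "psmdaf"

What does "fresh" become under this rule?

cmzpi

a(0)→n(13) and n(13)→a(0) fit y≡3x+13 (mod 26); the inverse of 3 mod 26 is 9. This is an affine cipher: with a=0,…,z=25, each position x becomes (3x+13) mod 26.
For fresh: f(5)→3·5+13≡2=c; r(17)→3·17+13≡12=m; e(4)→3·4+13≡25=z; s(18)→3·18+13≡15=p; h(7)→3·7+13≡8=i (all mod 26).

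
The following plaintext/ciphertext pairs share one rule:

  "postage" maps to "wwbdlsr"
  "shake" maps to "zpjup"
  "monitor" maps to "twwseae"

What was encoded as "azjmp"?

In postage: p→w is +7, o→w is +8, s→b is +9, t→d is +10 — the shift increases by 1 each position. Letter i (0-indexed) is shifted by i+7, so successive shifts are 7, 8, 9, ….
Decoding azjmp: a−7=t, z−8=r, j−9=a, m−10=c, p−11=e.

trace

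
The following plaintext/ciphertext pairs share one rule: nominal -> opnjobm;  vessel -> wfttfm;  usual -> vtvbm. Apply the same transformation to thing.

uijoh

It's a constant shift of +1 (ROT1).
For thing: t+1=u, h+1=i, i+1=j, n+1=o, g+1=h.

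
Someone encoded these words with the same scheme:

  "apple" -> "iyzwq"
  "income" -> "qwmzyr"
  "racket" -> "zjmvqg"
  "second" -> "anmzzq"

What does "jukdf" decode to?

In apple: a→i is +8, p→y is +9, p→z is +10, l→w is +11 — the shift increases by 1 each position. Each letter shifts forward by (position + 8), i.e. 8, 9, 10, … — the shift grows by one for each successive letter.
Reversing it on jukdf: j−8=b, u−9=l, k−10=a, d−11=s, f−12=t.

blast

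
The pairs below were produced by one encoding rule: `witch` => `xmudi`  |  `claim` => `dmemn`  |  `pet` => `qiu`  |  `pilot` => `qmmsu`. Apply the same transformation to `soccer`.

tsddis

The shift depends on letter class: consonant w→x is +1, but vowel i→m is +4. Vowels shift forward by 4 and consonants shift forward by 1.
On soccer: s(cons)+1=t, o(vowel)+4=s, c(cons)+1=d, c(cons)+1=d, e(vowel)+4=i, r(cons)+1=s.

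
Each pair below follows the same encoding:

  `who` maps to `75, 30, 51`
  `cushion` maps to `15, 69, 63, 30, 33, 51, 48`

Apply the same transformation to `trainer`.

w(#23)→75 and h(#8)→30: differences scale by 3, so n = 3·pos + 6. The formula is n = 3×(alphabet index, a=1) + 6.
For trainer: t=20→66, r=18→60, a=1→9, i=9→33, n=14→48, e=5→21, r=18→60.

66, 60, 9, 33, 48, 21, 60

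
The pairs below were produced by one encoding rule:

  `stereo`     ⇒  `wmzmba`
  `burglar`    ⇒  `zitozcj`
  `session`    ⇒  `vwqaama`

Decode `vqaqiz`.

raisin

The word is reversed, then every letter is shifted forward by 8.
Reversing it on vqaqiz: shift back: v−8=n, q−8=i, a−8=s, q−8=i, i−8=a, z−8=r → nisiar; then reverse → raisin.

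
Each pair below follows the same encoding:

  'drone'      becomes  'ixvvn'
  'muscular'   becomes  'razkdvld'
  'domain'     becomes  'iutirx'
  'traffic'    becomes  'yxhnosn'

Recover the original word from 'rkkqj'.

media

In drone: d→i is +5, r→x is +6, o→v is +7, n→v is +8 — the shift increases by 1 each position. Letter i (0-indexed) is shifted by i+5, so successive shifts are 5, 6, 7, ….
Reversing it on rkkqj: r−5=m, k−6=e, k−7=d, q−8=i, j−9=a.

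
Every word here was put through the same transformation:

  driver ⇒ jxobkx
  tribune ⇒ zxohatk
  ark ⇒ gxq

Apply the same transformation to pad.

vgj

Compare letters: d→j is +6, r→x is +6, i→o is +6 — a constant shift. This is a Caesar cipher with shift 6.
For pad: p+6=v, a+6=g, d+6=j.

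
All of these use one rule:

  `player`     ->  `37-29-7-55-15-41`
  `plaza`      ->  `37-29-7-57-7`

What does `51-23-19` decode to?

wig

p(#16)→37 and l(#12)→29: differences scale by 2, so n = 2·pos + 5. The formula is n = 2×(alphabet index, a=1) + 5.
Decoding 51-23-19: 51→(51−5)÷2=23=w, 23→(23−5)÷2=9=i, 19→(19−5)÷2=7=g.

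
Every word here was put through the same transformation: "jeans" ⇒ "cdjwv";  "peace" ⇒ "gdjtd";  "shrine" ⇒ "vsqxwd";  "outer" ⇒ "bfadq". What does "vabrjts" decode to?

j(9)→c(2) and e(4)→d(3) fit y≡5x+9 (mod 26); the inverse of 5 mod 26 is 21. Each letter's alphabet position (a=0..z=25) is mapped through 5·x+9 mod 26 — an affine cipher.
Decoding vabrjts: v(21)→21·(21−9)≡18=s; a(0)→21·(0−9)≡19=t; b(1)→21·(1−9)≡14=o; r(17)→21·(17−9)≡12=m; j(9)→21·(9−9)≡0=a; t(19)→21·(19−9)≡2=c; s(18)→21·(18−9)≡7=h (all mod 26).

stomach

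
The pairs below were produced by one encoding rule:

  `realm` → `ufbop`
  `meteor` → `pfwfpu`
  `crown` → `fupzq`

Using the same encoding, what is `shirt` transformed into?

vkjuw

The rule splits by letter class: vowels +1, consonants +3.
On shirt: s(cons)+3=v, h(cons)+3=k, i(vowel)+1=j, r(cons)+3=u, t(cons)+3=w.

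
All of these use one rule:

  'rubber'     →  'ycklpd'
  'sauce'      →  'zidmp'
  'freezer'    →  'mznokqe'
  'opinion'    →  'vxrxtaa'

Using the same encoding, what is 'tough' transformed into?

awdqs

In rubber: r→y is +7, u→c is +8, b→k is +9, b→l is +10 — the shift increases by 1 each position. Each letter shifts forward by (position + 7), i.e. 7, 8, 9, … — the shift grows by one for each successive letter.
Applying it to tough: t+7=a, o+8=w, u+9=d, g+10=q, h+11=s.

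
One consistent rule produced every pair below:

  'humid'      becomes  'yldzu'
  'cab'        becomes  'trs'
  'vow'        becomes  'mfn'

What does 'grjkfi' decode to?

Compare letters: h→y is +17, u→l is +17, m→d is +17 — a constant shift. Each letter is shifted forward by 17 in the alphabet (a Caesar shift of +17).
Decoding grjkfi: g−17=p, r−17=a, j−17=s, k−17=t, f−17=o, i−17=r.

pastor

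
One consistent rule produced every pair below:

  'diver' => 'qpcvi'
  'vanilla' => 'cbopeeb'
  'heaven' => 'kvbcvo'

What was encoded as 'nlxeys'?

sculpt

d(3)→q(16) and i(8)→p(15) fit y≡5x+1 (mod 26); the inverse of 5 mod 26 is 21. Each letter's alphabet position (a=0..z=25) is mapped through 5·x+1 mod 26 — an affine cipher.
Undoing it on nlxeys: n(13)→21·(13−1)≡18=s; l(11)→21·(11−1)≡2=c; x(23)→21·(23−1)≡20=u; e(4)→21·(4−1)≡11=l; y(24)→21·(24−1)≡15=p; s(18)→21·(18−1)≡19=t (all mod 26).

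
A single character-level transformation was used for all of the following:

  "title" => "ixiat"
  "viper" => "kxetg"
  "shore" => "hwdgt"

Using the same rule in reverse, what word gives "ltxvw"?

weigh

Compare letters: t→i is +15, i→x is +15, t→i is +15 — a constant shift. Each letter is shifted forward by 15 in the alphabet (a Caesar shift of +15).
Undoing it on ltxvw: l−15=w, t−15=e, x−15=i, v−15=g, w−15=h.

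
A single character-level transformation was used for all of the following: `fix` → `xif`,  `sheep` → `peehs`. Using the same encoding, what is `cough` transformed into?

The output letters match the input read backwards: fix reversed is xif. It's just the letters in reverse order.
On cough: reverse → hguoc.

hguoc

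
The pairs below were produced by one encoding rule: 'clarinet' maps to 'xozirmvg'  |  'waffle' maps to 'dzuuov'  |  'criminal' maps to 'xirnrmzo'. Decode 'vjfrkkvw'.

equipped

Each pair mirrors across the alphabet (c↔x, l↔o, a↔z): positions sum to 25. Each letter is replaced by its mirror in the alphabet: a↔z, b↔y, c↔x, and so on (the Atbash cipher).
Decoding vjfrkkvw: v↔e, j↔q, f↔u, r↔i, k↔p, k↔p, v↔e, w↔d.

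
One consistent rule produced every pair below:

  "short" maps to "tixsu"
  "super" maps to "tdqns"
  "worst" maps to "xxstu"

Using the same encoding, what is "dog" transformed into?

exh

The shift depends on letter class: consonant s→t is +1, but vowel o→x is +9. Two shifts are in play — +9 for a/e/i/o/u, +1 for every other letter.
For dog: d(cons)+1=e, o(vowel)+9=x, g(cons)+1=h.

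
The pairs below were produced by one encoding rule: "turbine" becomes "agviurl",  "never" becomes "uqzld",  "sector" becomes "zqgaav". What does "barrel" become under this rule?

A repeating key of period 3 is used — shifts +7, +12, +4 over and over.
For barrel: b+7=i, a+12=m, r+4=v, r+7=y, e+12=q, l+4=p.

imvyqp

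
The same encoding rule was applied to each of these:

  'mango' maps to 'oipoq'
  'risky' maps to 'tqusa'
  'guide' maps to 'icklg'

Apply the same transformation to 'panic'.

ripqe

Shifts by position in mango: pos 0: m→o (+2), pos 1: a→i (+8), pos 2: n→p (+2), pos 3: g→o (+8) — repeating every 2. It's a Vigenère-style cipher with numeric key [2,8]: position i shifts by key[i mod 2].
On panic: p+2=r, a+8=i, n+2=p, i+8=q, c+2=e.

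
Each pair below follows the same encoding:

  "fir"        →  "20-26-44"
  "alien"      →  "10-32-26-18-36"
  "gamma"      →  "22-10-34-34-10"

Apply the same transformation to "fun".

20-50-36

f(#6)→20 and i(#9)→26: differences scale by 2, so n = 2·pos + 8. Each letter becomes 2×(its alphabet position, a=1..z=26) + 8.
Applying it to fun: f=6→20, u=21→50, n=14→36.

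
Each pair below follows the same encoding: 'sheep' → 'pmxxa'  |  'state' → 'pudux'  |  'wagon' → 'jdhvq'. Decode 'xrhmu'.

Each letter's alphabet position (a=0..z=25) is mapped through 5·x+3 mod 26 — an affine cipher.
Undoing it on xrhmu: x(23)→21·(23−3)≡4=e; r(17)→21·(17−3)≡8=i; h(7)→21·(7−3)≡6=g; m(12)→21·(12−3)≡7=h; u(20)→21·(20−3)≡19=t (all mod 26).

eight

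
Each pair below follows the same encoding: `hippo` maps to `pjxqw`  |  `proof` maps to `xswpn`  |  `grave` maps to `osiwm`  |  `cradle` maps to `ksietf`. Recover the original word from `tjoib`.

light

Shifts by position in hippo: pos 0: h→p (+8), pos 1: i→j (+1), pos 2: p→x (+8), pos 3: p→q (+1) — repeating every 2. It's a Vigenère-style cipher with numeric key [8,1]: position i shifts by key[i mod 2].
Reversing it on tjoib: t−8=l, j−1=i, o−8=g, i−1=h, b−8=t.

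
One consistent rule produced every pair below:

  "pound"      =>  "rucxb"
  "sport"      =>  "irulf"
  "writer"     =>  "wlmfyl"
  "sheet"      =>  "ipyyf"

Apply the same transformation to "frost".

vluif

p(15)→r(17) and o(14)→u(20) fit y≡23x+10 (mod 26); the inverse of 23 mod 26 is 17. This is an affine cipher: with a=0,…,z=25, each position x becomes (23x+10) mod 26.
Applying it to frost: f(5)→23·5+10≡21=v; r(17)→23·17+10≡11=l; o(14)→23·14+10≡20=u; s(18)→23·18+10≡8=i; t(19)→23·19+10≡5=f (all mod 26).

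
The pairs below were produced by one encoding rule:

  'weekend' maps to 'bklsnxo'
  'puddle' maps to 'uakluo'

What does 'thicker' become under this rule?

ynpktoc

In weekend: w→b is +5, e→k is +6, e→l is +7, k→s is +8 — the shift increases by 1 each position. Letter i (0-indexed) is shifted by i+5, so successive shifts are 5, 6, 7, ….
For thicker: t+5=y, h+6=n, i+7=p, c+8=k, k+9=t, e+10=o, r+11=c.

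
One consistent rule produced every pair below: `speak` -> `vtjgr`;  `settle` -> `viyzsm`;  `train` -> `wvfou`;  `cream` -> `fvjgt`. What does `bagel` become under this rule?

In speak: s→v is +3, p→t is +4, e→j is +5, a→g is +6 — the shift increases by 1 each position. Each letter shifts forward by (position + 3), i.e. 3, 4, 5, … — the shift grows by one for each successive letter.
Applying it to bagel: b+3=e, a+4=e, g+5=l, e+6=k, l+7=s.

eelks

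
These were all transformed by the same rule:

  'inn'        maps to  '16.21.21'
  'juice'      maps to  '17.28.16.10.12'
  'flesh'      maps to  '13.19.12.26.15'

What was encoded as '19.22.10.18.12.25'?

locker

i is letter #9 and maps to 16: an offset of 7. Each letter is replaced by its alphabet position (a=1..z=26) + 7.
Decoding 19.22.10.18.12.25: 19→(19−7)÷1=12=l, 22→(22−7)÷1=15=o, 10→(10−7)÷1=3=c, 18→(18−7)÷1=11=k, 12→(12−7)÷1=5=e, 25→(25−7)÷1=18=r.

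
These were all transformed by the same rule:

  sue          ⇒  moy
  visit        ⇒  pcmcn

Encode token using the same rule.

Compare letters: s→m is +20, u→o is +20, e→y is +20 — a constant shift. It's a constant shift of +20 (ROT20).
Applying it to token: t+20=n, o+20=i, k+20=e, e+20=y, n+20=h.

nieyh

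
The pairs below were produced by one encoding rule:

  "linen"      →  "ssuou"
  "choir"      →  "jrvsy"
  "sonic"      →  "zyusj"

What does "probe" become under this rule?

It's a Vigenère-style cipher with numeric key [7,10]: position i shifts by key[i mod 2].
For probe: p+7=w, r+10=b, o+7=v, b+10=l, e+7=l.

wbvll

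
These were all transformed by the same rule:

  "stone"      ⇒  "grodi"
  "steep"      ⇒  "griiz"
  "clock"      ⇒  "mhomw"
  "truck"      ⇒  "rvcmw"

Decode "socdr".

mount

s(18)→g(6) and t(19)→r(17) fit y≡11x+16 (mod 26); the inverse of 11 mod 26 is 19. Each letter's alphabet position (a=0..z=25) is mapped through 11·x+16 mod 26 — an affine cipher.
Decoding socdr: s(18)→19·(18−16)≡12=m; o(14)→19·(14−16)≡14=o; c(2)→19·(2−16)≡20=u; d(3)→19·(3−16)≡13=n; r(17)→19·(17−16)≡19=t (all mod 26).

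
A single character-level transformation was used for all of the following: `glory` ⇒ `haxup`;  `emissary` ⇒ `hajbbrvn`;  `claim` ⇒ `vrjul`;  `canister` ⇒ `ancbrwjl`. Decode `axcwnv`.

Read the word backwards and shift each letter +9.
Reversing it on axcwnv: shift back: a−9=r, x−9=o, c−9=t, w−9=n, n−9=e, v−9=m → rotnem; then reverse → mentor.

mentor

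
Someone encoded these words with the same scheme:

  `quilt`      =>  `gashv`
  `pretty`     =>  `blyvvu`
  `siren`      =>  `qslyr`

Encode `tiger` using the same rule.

vsiyl

q(16)→g(6) and u(20)→a(0) fit y≡5x+4 (mod 26); the inverse of 5 mod 26 is 21. Each letter's alphabet position (a=0..z=25) is mapped through 5·x+4 mod 26 — an affine cipher.
On tiger: t(19)→5·19+4≡21=v; i(8)→5·8+4≡18=s; g(6)→5·6+4≡8=i; e(4)→5·4+4≡24=y; r(17)→5·17+4≡11=l (all mod 26).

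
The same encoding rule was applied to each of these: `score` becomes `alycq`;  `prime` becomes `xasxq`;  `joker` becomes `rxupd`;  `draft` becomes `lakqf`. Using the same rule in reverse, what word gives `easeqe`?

writer

In score: s→a is +8, c→l is +9, o→y is +10, r→c is +11 — the shift increases by 1 each position. Letter i (0-indexed) is shifted by i+8, so successive shifts are 8, 9, 10, ….
Reversing it on easeqe: e−8=w, a−9=r, s−10=i, e−11=t, q−12=e, e−13=r.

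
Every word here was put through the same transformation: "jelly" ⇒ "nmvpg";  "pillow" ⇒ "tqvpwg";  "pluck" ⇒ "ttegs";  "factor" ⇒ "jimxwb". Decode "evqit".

Shifts by position in jelly: pos 0: j→n (+4), pos 1: e→m (+8), pos 2: l→v (+10), pos 3: l→p (+4), pos 4: y→g (+8) — repeating every 3. The shifts repeat in a cycle of length 3: positions 0,1,… shift by +4, +8, +10, then the pattern repeats.
Undoing it on evqit: e−4=a, v−8=n, q−10=g, i−4=e, t−8=l.

angel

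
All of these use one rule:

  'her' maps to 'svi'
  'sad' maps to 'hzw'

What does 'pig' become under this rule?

Each pair mirrors across the alphabet (h↔s, e↔v, r↔i): positions sum to 25. This is the alphabet-reversal cipher (Atbash): a becomes z, b becomes y, etc.
Applying it to pig: p↔k, i↔r, g↔t.

krt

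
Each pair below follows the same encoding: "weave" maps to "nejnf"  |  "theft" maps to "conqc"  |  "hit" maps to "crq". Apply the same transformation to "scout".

cdxlb

The output letters match the input read backwards, each shifted +9: weave reversed is evaew. The word is reversed, then every letter is shifted forward by 9.
Applying it to scout: reverse → tuocs; then shift: t+9=c, u+9=d, o+9=x, c+9=l, s+9=b.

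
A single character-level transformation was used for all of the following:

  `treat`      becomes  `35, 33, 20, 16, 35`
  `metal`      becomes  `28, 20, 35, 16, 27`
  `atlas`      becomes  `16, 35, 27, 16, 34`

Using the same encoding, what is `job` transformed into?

t is letter #20 and maps to 35: an offset of 15. Letters become their 1-based position plus 15 (so a→16, b→17, …).
Applying it to job: j=10→25, o=15→30, b=2→17.

25, 30, 17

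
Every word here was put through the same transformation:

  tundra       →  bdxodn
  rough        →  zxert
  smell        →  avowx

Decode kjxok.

candy

In tundra: t→b is +8, u→d is +9, n→x is +10, d→o is +11 — the shift increases by 1 each position. Letter i (0-indexed) is shifted by i+8, so successive shifts are 8, 9, 10, ….
Decoding kjxok: k−8=c, j−9=a, x−10=n, o−11=d, k−12=y.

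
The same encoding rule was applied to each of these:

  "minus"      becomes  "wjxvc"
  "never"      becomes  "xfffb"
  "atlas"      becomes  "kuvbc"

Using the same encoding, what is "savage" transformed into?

cbfbqf

A repeating key of period 2 is used — shifts +10, +1 over and over.
For savage: s+10=c, a+1=b, v+10=f, a+1=b, g+10=q, e+1=f.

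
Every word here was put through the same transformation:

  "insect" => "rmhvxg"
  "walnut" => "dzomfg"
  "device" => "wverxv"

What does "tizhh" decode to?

grass

Each pair mirrors across the alphabet (i↔r, n↔m, s↔h): positions sum to 25. This is the alphabet-reversal cipher (Atbash): a becomes z, b becomes y, etc.
Undoing it on tizhh: t↔g, i↔r, z↔a, h↔s, h↔s.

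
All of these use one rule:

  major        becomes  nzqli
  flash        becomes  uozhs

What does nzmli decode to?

manor

Each pair mirrors across the alphabet (m↔n, a↔z, j↔q): positions sum to 25. Letters are reflected about the middle of the alphabet (position → 25−position): Atbash.
Reversing it on nzmli: n↔m, z↔a, m↔n, l↔o, i↔r.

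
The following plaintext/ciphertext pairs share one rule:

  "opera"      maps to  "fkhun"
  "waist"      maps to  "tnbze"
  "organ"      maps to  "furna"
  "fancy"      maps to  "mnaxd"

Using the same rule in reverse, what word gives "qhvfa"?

o(14)→f(5) and p(15)→k(10) fit y≡5x+13 (mod 26); the inverse of 5 mod 26 is 21. Treating letters as 0–25, the rule is x ↦ 5x + 13 (mod 26).
Undoing it on qhvfa: q(16)→21·(16−13)≡11=l; h(7)→21·(7−13)≡4=e; v(21)→21·(21−13)≡12=m; f(5)→21·(5−13)≡14=o; a(0)→21·(0−13)≡13=n (all mod 26).

lemon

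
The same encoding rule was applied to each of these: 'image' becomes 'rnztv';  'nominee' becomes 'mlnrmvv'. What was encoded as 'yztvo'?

bagel

Letters are reflected about the middle of the alphabet (position → 25−position): Atbash.
Decoding yztvo: y↔b, z↔a, t↔g, v↔e, o↔l.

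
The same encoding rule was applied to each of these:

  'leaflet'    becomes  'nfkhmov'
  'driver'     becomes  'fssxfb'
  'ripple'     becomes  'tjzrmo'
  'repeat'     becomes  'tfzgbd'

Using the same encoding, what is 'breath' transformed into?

dsocur

Shifts by position in leaflet: pos 0: l→n (+2), pos 1: e→f (+1), pos 2: a→k (+10), pos 3: f→h (+2), pos 4: l→m (+1), pos 5: e→o (+10) — repeating every 3. It's a Vigenère-style cipher with numeric key [2,1,10]: position i shifts by key[i mod 3].
For breath: b+2=d, r+1=s, e+10=o, a+2=c, t+1=u, h+10=r.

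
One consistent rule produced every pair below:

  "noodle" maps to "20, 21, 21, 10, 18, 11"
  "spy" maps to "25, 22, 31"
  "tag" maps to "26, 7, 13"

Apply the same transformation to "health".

Each letter is replaced by its alphabet position (a=1..z=26) + 6.
For health: h=8→14, e=5→11, a=1→7, l=12→18, t=20→26, h=8→14.

14, 11, 7, 18, 26, 14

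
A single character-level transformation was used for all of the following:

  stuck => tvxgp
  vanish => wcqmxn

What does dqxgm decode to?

In stuck: s→t is +1, t→v is +2, u→x is +3, c→g is +4 — the shift increases by 1 each position. The shift increases by 1 at each position, starting from +1: 1, 2, 3, ….
Reversing it on dqxgm: d−1=c, q−2=o, x−3=u, g−4=c, m−5=h.

couch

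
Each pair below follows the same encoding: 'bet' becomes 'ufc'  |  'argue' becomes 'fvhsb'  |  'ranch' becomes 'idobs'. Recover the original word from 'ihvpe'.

dough

The word is reversed, then every letter is shifted forward by 1.
Decoding ihvpe: shift back: i−1=h, h−1=g, v−1=u, p−1=o, e−1=d → hguod; then reverse → dough.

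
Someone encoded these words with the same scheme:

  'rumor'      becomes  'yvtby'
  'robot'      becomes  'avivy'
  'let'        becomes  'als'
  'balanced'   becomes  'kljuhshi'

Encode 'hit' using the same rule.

apo

The output letters match the input read backwards, each shifted +7: rumor reversed is romur. The word is reversed, then every letter is shifted forward by 7.
On hit: reverse → tih; then shift: t+7=a, i+7=p, h+7=o.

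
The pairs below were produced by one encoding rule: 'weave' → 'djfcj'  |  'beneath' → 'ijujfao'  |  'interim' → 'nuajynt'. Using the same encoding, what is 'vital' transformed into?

cnafs

The shift depends on letter class: consonant w→d is +7, but vowel e→j is +5. Vowels shift forward by 5 and consonants shift forward by 7.
For vital: v(cons)+7=c, i(vowel)+5=n, t(cons)+7=a, a(vowel)+5=f, l(cons)+7=s.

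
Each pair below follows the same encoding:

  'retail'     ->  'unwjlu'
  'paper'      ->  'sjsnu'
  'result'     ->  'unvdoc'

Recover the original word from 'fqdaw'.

chart

Shifts by position in retail: pos 0: r→u (+3), pos 1: e→n (+9), pos 2: t→w (+3), pos 3: a→j (+9) — repeating every 2. A repeating key of period 2 is used — shifts +3, +9 over and over.
Reversing it on fqdaw: f−3=c, q−9=h, d−3=a, a−9=r, w−3=t.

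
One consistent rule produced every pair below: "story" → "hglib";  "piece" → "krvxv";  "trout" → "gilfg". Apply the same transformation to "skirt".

Each pair mirrors across the alphabet (s↔h, t↔g, o↔l): positions sum to 25. This is the alphabet-reversal cipher (Atbash): a becomes z, b becomes y, etc.
On skirt: s↔h, k↔p, i↔r, r↔i, t↔g.

hprig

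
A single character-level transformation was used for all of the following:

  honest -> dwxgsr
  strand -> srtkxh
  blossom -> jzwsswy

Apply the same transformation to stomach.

h(7)→d(3) and o(14)→w(22) fit y≡25x+10 (mod 26); the inverse of 25 mod 26 is 25. This is an affine cipher: with a=0,…,z=25, each position x becomes (25x+10) mod 26.
For stomach: s(18)→25·18+10≡18=s; t(19)→25·19+10≡17=r; o(14)→25·14+10≡22=w; m(12)→25·12+10≡24=y; a(0)→25·0+10≡10=k; c(2)→25·2+10≡8=i; h(7)→25·7+10≡3=d (all mod 26).

srwykid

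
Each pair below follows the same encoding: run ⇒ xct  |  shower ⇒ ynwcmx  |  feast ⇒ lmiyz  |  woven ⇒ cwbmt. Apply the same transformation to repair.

Two shifts are in play — +8 for a/e/i/o/u, +6 for every other letter.
Applying it to repair: r(cons)+6=x, e(vowel)+8=m, p(cons)+6=v, a(vowel)+8=i, i(vowel)+8=q, r(cons)+6=x.

xmviqx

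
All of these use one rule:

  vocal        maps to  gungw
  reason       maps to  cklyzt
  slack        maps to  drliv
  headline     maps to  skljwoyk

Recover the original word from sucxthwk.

horrible

Shifts by position in vocal: pos 0: v→g (+11), pos 1: o→u (+6), pos 2: c→n (+11), pos 3: a→g (+6) — repeating every 2. A repeating key of period 2 is used — shifts +11, +6 over and over.
Reversing it on sucxthwk: s−11=h, u−6=o, c−11=r, x−6=r, t−11=i, h−6=b, w−11=l, k−6=e.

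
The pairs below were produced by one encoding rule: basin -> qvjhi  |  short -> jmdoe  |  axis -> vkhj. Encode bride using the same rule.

qohgb

b(1)→q(16) and a(0)→v(21) fit y≡21x+21 (mod 26); the inverse of 21 mod 26 is 5. Treating letters as 0–25, the rule is x ↦ 21x + 21 (mod 26).
For bride: b(1)→21·1+21≡16=q; r(17)→21·17+21≡14=o; i(8)→21·8+21≡7=h; d(3)→21·3+21≡6=g; e(4)→21·4+21≡1=b (all mod 26).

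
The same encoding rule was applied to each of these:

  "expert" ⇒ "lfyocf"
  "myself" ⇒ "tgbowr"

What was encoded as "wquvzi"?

In expert: e→l is +7, x→f is +8, p→y is +9, e→o is +10 — the shift increases by 1 each position. The shift increases by 1 at each position, starting from +7: 7, 8, 9, ….
Decoding wquvzi: w−7=p, q−8=i, u−9=l, v−10=l, z−11=o, i−12=w.

pillow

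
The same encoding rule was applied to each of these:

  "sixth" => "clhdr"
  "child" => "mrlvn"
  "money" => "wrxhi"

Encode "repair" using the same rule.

bhzdlb

The shift depends on letter class: consonant s→c is +10, but vowel i→l is +3. Vowels shift forward by 3 and consonants shift forward by 10.
On repair: r(cons)+10=b, e(vowel)+3=h, p(cons)+10=z, a(vowel)+3=d, i(vowel)+3=l, r(cons)+10=b.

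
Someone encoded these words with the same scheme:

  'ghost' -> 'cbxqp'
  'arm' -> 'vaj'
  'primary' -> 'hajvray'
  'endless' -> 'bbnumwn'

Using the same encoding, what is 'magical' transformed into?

The output letters match the input read backwards, each shifted +9: ghost reversed is tsohg. Two steps: reverse the string, then apply a Caesar shift of +9.
For magical: reverse → lacigam; then shift: l+9=u, a+9=j, c+9=l, i+9=r, g+9=p, a+9=j, m+9=v.

ujlrpjv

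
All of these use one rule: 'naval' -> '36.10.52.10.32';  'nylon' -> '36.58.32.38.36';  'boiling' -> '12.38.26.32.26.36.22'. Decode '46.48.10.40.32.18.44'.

stapler

n(#14)→36 and a(#1)→10: differences scale by 2, so n = 2·pos + 8. With a=1..z=26, the number is 2·pos + 8.
Reversing it on 46.48.10.40.32.18.44: 46→(46−8)÷2=19=s, 48→(48−8)÷2=20=t, 10→(10−8)÷2=1=a, 40→(40−8)÷2=16=p, 32→(32−8)÷2=12=l, 18→(18−8)÷2=5=e, 44→(44−8)÷2=18=r.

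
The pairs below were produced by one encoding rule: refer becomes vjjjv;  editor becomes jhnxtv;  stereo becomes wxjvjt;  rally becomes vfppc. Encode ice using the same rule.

The shift depends on letter class: consonant r→v is +4, but vowel e→j is +5. Vowels shift forward by 5 and consonants shift forward by 4.
On ice: i(vowel)+5=n, c(cons)+4=g, e(vowel)+5=j.

ngj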